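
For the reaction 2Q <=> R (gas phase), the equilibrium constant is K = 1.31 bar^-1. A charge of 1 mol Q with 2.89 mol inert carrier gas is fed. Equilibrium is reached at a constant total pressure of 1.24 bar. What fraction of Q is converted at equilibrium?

X = 0.359

Let X = conversion of Q (basis 1 mol Q); extent of reaction ξ = 0.5X.
Moles: n_Q = 1 − X; n_R = 0.5X; n_I = 2.89 (inert).
Total moles n_T = 3.89 − 0.5X.
Mole fractions y_i = n_i/n_T; K = p_R / (p_Q^2) with p_i = y_i·P.
Equating to 1.31 bar^-1 and solving on 0 < X < 1: X = 0.359.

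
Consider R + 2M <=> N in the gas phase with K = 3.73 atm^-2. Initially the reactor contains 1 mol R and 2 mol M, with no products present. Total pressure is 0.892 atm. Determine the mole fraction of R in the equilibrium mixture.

y_R = 0.262

Basis: 1 mol R initially; let X = conversion of R. Extent ξ = X.
At extent ξ: n_R = 1 − X; n_M = 2 − 2X; n_N = X.
Total moles n_T = 3 − 2X.
y_i = n_i/n_T, p_i = y_i·P. K = p_N / (p_R p_M^2).
Equating to 3.73 atm^-2 and solving on 0 < X < 1: X = 0.449.
Then n_R = 0.551, n_T = 2.1, so y_R = 0.262.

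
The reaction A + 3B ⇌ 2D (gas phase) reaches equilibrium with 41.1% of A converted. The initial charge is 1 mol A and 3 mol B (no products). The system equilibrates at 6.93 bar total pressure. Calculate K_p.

K_p = 0.0437 bar^-2

Basis: 1 mol A initially; let X = conversion of A. Extent ξ = X.
Mole table: n_A = 1 − X; n_B = 3 − 3X; n_D = 2X.
n_T = Σnᵢ = 4 − 2X.
At X = 0.411: n_A = 0.589, n_B = 1.77, n_D = 0.822, n_T = 3.18.
p_i = (n_i/n_T)·P. K_p = p_D^2 / (p_A p_B^3) = 0.0437 bar^-2.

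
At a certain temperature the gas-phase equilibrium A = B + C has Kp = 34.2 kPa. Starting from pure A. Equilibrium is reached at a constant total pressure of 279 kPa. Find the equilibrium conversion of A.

Take 1 mol A as basis and let X be its fractional conversion, so ξ = X.
Mole table: n_A = 1 − X; n_B = X; n_C = X.
Total moles n_T = 1 + X.
Mole fractions y_i = n_i/n_T; Kp = p_B p_C / (p_A) with p_i = y_i·P.
Substituting and setting equal to 34.2 kPa gives a polynomial in X; the root in (0,1) is X = 0.330.

X = 0.330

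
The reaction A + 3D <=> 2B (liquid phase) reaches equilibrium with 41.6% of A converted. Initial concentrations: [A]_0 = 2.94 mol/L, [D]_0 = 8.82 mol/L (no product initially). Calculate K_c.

Let X = conversion of A.
Concentrations: [A] = 2.94 − 2.94X; [D] = 8.82 − 8.82X; [B] = 5.88X.
At X = 0.416: [A] = 1.72, [D] = 5.15, [B] = 2.45.
K_c = [B]^2 / ([A] [D]^3) = 0.0255 (mol/L)^-2.

K_c = 0.0255 (mol/L)^-2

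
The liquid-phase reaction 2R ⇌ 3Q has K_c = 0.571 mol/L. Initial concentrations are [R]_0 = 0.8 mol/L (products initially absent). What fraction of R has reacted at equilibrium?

Let X = conversion of R; extent ξ = 0.8X/2 mol/L.
Concentrations: [R] = 0.8 − 0.8X; [Q] = 1.2X.
K_c = [Q]^3 / ([R]^2).
This equals 0.571 at X = 0.416 (the root in 0 < X < 1).

X = 0.416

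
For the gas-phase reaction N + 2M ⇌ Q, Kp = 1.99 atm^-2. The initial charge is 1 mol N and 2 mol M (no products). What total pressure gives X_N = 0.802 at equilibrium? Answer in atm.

P = 5.03 atm

Let X = conversion of N (basis 1 mol N); extent of reaction ξ = X.
Mole table: n_N = 1 − X; n_M = 2 − 2X; n_Q = X.
Total moles n_T = 3 − 2X.
Kp = p_Q / (p_N p_M^2) with p_i = (n_i/n_T)·P.
At X = 0.802: the mole-fraction product g(X) = Π y_i^ν_i = 50.34. Since Kp = g(X)·P^{-2}, P = (g/Kp)^(1/2) = (50.34/1.99)^(1/2) = 5.03 atm.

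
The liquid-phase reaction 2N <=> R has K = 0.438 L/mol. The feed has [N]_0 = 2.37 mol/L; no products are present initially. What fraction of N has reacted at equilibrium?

X = 0.506

Let X = conversion of N; extent ξ = 2.37X/2 mol/L.
Concentrations: [N] = 2.37 − 2.37X; [R] = 1.19X.
K = [R] / ([N]^2).
Equating to 0.438 L/mol: the physical root is X = 0.506.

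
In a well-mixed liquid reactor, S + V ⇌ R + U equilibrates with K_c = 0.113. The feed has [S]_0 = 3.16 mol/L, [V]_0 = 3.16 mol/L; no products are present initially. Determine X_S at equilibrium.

X = 0.252

Let X = conversion of S; extent ξ = 3.16·X mol/L.
Concentrations: [S] = 3.16 − 3.16X; [V] = 3.16 − 3.16X; [R] = 3.16X; [U] = 3.16X.
K_c = [R] [U] / ([S] [V]).
This equals 0.113 at X = 0.252 (the root in 0 < X < 1).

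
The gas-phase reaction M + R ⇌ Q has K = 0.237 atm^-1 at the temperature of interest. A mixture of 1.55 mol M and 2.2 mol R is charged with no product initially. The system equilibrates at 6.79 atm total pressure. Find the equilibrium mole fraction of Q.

Take 1.55 mol M as basis and let X be its fractional conversion, so ξ = 1.55X.
Moles: n_M = 1.55 − 1.55X; n_R = 2.2 − 1.55X; n_Q = 1.55X.
Summing: n_T = 3.75 − 1.55X.
Mole fractions y_i = n_i/n_T; K = p_Q / (p_M p_R) with p_i = y_i·P.
Setting this equal to 0.237 atm^-1 and taking the physical root (0 < X < 1) gives X = 0.443.
Then n_Q = 0.687, n_T = 3.06, so y_Q = 0.224.

y_Q = 0.224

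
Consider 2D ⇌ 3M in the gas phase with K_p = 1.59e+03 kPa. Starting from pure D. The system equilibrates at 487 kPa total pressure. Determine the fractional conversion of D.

X = 0.593

Basis: 1 mol D initially; let X = conversion of D. Extent ξ = 0.5X.
Mole table: n_D = 1 − X; n_M = 1.5X.
Summing: n_T = 1 + 0.5X.
With p_i = (n_i/n_T)P, K_p = p_M^3 / (p_D^2).
Equating to 1.59e+03 kPa and solving on 0 < X < 1: X = 0.593.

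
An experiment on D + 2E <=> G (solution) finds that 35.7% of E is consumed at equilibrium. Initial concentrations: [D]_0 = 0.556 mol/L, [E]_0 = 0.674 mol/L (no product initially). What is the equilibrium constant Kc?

Kc = 1.47 (mol/L)^-2

Let X = conversion of E.
Concentrations: [D] = 0.556 − 0.337X; [E] = 0.674 − 0.674X; [G] = 0.337X.
At X = 0.357: [D] = 0.436, [E] = 0.433, [G] = 0.12.
Kc = [G] / ([D] [E]^2) = 1.47 (mol/L)^-2.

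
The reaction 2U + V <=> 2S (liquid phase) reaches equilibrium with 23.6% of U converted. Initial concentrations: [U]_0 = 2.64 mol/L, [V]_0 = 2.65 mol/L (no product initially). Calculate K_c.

Let X = conversion of U.
Concentrations: [U] = 2.64 − 2.64X; [V] = 2.65 − 1.32X; [S] = 2.64X.
At X = 0.236: [U] = 2.02, [V] = 2.34, [S] = 0.623.
K_c = [S]^2 / ([U]^2 [V]) = 0.0408 L/mol.

K_c = 0.0408 L/mol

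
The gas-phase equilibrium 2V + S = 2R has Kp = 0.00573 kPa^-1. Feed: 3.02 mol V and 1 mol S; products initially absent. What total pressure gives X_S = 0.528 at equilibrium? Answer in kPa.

Take 1 mol S as basis and let X be its fractional conversion, so ξ = X.
Mole table: n_V = 3.02 − 2X; n_S = 1 − X; n_R = 2X.
Total moles n_T = 4.02 − X.
Kp = p_R^2 / (p_V^2 p_S) with p_i = (n_i/n_T)·P.
At X = 0.528: the mole-fraction product g(X) = Π y_i^ν_i = 2.139. Since Kp = g(X)·P^{-1}, P = (g/Kp)^(1/1) = (2.139/0.00573)^(1/1) = 373 kPa.

P = 373 kPa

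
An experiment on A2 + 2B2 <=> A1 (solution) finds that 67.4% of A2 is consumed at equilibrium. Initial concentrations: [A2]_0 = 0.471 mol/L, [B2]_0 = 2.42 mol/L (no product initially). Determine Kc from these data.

Kc = 0.649 (mol/L)^-2

Let X = conversion of A2.
Concentrations: [A2] = 0.471 − 0.471X; [B2] = 2.42 − 0.942X; [A1] = 0.471X.
At X = 0.674: [A2] = 0.154, [B2] = 1.79, [A1] = 0.317.
Kc = [A1] / ([A2] [B2]^2) = 0.649 (mol/L)^-2.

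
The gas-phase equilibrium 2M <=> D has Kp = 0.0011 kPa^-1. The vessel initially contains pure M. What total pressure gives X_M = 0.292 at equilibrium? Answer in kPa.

Take 1 mol M as basis and let X be its fractional conversion, so ξ = 0.5X.
Species balance: n_M = 1 − X; n_D = 0.5X.
Total moles n_T = 1 − 0.5X.
Kp = p_D / (p_M^2) with p_i = (n_i/n_T)·P.
At X = 0.292: the mole-fraction product g(X) = Π y_i^ν_i = 0.2487. Since Kp = g(X)·P^{-1}, P = (g/Kp)^(1/1) = (0.2487/0.0011)^(1/1) = 226 kPa.

P = 226 kPa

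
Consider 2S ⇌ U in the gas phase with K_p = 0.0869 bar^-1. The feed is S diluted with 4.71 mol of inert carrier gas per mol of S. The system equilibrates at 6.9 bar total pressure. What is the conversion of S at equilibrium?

X = 0.153

Let X = conversion of S (basis 1 mol S); extent of reaction ξ = 0.5X.
Mole table: n_S = 1 − X; n_U = 0.5X; n_I = 4.71 (inert).
Total moles n_T = 5.71 − 0.5X.
With p_i = (n_i/n_T)P, K_p = p_U / (p_S^2).
Setting this equal to 0.0869 bar^-1 and taking the physical root (0 < X < 1) gives X = 0.153.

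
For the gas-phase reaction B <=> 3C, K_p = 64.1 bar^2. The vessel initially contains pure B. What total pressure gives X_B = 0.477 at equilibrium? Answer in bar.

Basis: 1 mol B initially; let X = conversion of B. Extent ξ = X.
Species balance: n_B = 1 − X; n_C = 3X.
Total moles n_T = 1 + 2X.
K_p = p_C^3 / (p_B) with p_i = (n_i/n_T)·P.
At X = 0.477: the mole-fraction product g(X) = Π y_i^ν_i = 1.467. Since K_p = g(X)·P^{2}, P = (K_p/g)^(1/2) = (64.1/1.467)^(1/2) = 6.61 bar.

P = 6.61 bar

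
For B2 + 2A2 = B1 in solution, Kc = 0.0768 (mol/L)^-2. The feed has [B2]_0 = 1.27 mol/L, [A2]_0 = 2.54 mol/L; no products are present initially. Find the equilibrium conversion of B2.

X = 0.228

Let X = conversion of B2; extent ξ = 1.27·X mol/L.
Concentrations: [B2] = 1.27 − 1.27X; [A2] = 2.54 − 2.54X; [B1] = 1.27X.
Kc = [B1] / ([B2] [A2]^2).
Setting equal to 0.0768 and solving for X on (0,1) gives X = 0.228.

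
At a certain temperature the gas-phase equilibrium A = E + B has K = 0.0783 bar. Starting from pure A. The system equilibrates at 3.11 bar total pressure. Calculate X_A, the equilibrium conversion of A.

Take 1 mol A as basis and let X be its fractional conversion, so ξ = X.
Species balance: n_A = 1 − X; n_E = X; n_B = X.
n_T = Σnᵢ = 1 + X.
Mole fractions y_i = n_i/n_T; K = p_E p_B / (p_A) with p_i = y_i·P.
Substituting and setting equal to 0.0783 bar gives a polynomial in X; the root in (0,1) is X = 0.157.

X = 0.157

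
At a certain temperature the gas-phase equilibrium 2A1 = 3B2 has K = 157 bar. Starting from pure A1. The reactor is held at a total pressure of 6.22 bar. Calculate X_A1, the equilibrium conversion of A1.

Take 1 mol A1 as basis and let X be its fractional conversion, so ξ = 0.5X.
Moles: n_A1 = 1 − X; n_B2 = 1.5X.
Summing: n_T = 1 + 0.5X.
y_i = n_i/n_T, p_i = y_i·P. K = p_B2^3 / (p_A1^2).
Setting this equal to 157 bar and taking the physical root (0 < X < 1) gives X = 0.785.

X = 0.785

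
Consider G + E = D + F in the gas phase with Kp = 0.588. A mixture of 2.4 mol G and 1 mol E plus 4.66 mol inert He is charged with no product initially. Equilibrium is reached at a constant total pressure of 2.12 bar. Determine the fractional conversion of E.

Let X = conversion of E (basis 1 mol E); extent of reaction ξ = X.
Species balance: n_G = 2.4 − X; n_E = 1 − X; n_D = X; n_F = X; n_I = 4.66 (inert).
Total moles n_T = 8.06 (Δν = 0, constant).
y_i = n_i/n_T, p_i = y_i·P. Kp = p_D p_F / (p_G p_E).
Equating to 0.588 and solving on 0 < X < 1: X = 0.625.

X = 0.625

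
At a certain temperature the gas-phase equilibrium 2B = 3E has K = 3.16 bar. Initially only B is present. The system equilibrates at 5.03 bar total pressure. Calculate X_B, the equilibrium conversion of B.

Basis: 1 mol B initially; let X = conversion of B. Extent ξ = 0.5X.
Mole table: n_B = 1 − X; n_E = 1.5X.
Total moles n_T = 1 + 0.5X.
With p_i = (n_i/n_T)P, K = p_E^3 / (p_B^2).
This yields a degree-3 equation in X; solving on (0,1), X = 0.422.

X = 0.422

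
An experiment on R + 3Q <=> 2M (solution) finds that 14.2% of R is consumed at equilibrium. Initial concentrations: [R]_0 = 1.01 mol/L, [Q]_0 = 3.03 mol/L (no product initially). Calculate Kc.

Kc = 0.0054 (mol/L)^-2

Let X = conversion of R.
Concentrations: [R] = 1.01 − 1.01X; [Q] = 3.03 − 3.03X; [M] = 2.02X.
At X = 0.142: [R] = 0.867, [Q] = 2.6, [M] = 0.287.
Kc = [M]^2 / ([R] [Q]^3) = 0.0054 (mol/L)^-2.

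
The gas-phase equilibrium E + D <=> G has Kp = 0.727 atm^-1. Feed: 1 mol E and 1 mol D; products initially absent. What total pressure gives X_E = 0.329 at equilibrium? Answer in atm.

P = 1.68 atm

Let X = conversion of E (basis 1 mol E); extent of reaction ξ = X.
At extent ξ: n_E = 1 − X; n_D = 1 − X; n_G = X.
Total moles n_T = 2 − X.
Kp = p_G / (p_E p_D) with p_i = (n_i/n_T)·P.
At X = 0.329: the mole-fraction product g(X) = Π y_i^ν_i = 1.221. Since Kp = g(X)·P^{-1}, P = (g/Kp)^(1/1) = (1.221/0.727)^(1/1) = 1.68 atm.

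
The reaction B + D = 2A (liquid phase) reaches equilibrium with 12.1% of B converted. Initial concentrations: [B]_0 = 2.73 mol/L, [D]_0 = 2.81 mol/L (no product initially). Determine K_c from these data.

Let X = conversion of B.
Concentrations: [B] = 2.73 − 2.73X; [D] = 2.81 − 2.73X; [A] = 5.46X.
At X = 0.121: [B] = 2.4, [D] = 2.48, [A] = 0.661.
K_c = [A]^2 / ([B] [D]) = 0.0734.

K_c = 0.0734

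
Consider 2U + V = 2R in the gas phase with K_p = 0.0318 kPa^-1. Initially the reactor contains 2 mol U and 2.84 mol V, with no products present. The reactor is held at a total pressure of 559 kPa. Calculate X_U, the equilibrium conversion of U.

Take 2 mol U as basis and let X be its fractional conversion, so ξ = X.
Mole table: n_U = 2 − 2X; n_V = 2.84 − X; n_R = 2X.
n_T = Σnᵢ = 4.84 − X.
y_i = n_i/n_T, p_i = y_i·P. K_p = p_R^2 / (p_U^2 p_V).
This yields a degree-3 equation in X; solving on (0,1), X = 0.751.

X = 0.751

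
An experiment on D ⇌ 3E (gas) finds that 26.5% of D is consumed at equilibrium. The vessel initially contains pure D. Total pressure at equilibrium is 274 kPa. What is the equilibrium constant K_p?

Let X = conversion of D (basis 1 mol D); extent of reaction ξ = X.
Species balance: n_D = 1 − X; n_E = 3X.
n_T = Σnᵢ = 1 + 2X.
At X = 0.265: n_D = 0.735, n_E = 0.795, n_T = 1.53.
p_i = (n_i/n_T)·P. K_p = p_E^3 / (p_D) = 2.19e+04 kPa^2.

K_p = 2.19e+04 kPa^2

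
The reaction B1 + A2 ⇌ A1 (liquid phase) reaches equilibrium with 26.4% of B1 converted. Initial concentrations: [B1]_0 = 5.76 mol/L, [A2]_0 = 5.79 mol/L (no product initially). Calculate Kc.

Let X = conversion of B1.
Concentrations: [B1] = 5.76 − 5.76X; [A2] = 5.79 − 5.76X; [A1] = 5.76X.
At X = 0.264: [B1] = 4.24, [A2] = 4.27, [A1] = 1.52.
Kc = [A1] / ([B1] [A2]) = 0.084 L/mol.

Kc = 0.084 L/mol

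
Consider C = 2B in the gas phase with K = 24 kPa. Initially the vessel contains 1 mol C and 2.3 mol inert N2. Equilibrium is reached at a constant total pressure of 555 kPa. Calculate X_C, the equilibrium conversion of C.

X = 0.176

Let X = conversion of C (basis 1 mol C); extent of reaction ξ = X.
Species balance: n_C = 1 − X; n_B = 2X; n_I = 2.3 (inert).
Summing: n_T = 3.3 + X.
With p_i = (n_i/n_T)P, K = p_B^2 / (p_C).
Substituting and setting equal to 24 kPa gives a polynomial in X; the root in (0,1) is X = 0.176.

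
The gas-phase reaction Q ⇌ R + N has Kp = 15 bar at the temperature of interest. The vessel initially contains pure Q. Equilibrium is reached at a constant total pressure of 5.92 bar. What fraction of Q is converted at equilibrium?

Let X = conversion of Q (basis 1 mol Q); extent of reaction ξ = X.
Moles: n_Q = 1 − X; n_R = X; n_N = X.
n_T = Σnᵢ = 1 + X.
With p_i = (n_i/n_T)P, Kp = p_R p_N / (p_Q).
This yields a degree-2 equation in X; solving on (0,1), X = 0.847.

X = 0.847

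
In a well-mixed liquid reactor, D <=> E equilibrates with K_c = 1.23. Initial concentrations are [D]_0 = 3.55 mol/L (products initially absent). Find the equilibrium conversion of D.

Let X = conversion of D; extent ξ = 3.55·X mol/L.
Concentrations: [D] = 3.55 − 3.55X; [E] = 3.55X.
K_c = [E] / ([D]).
Setting equal to 1.23 and solving for X on (0,1) gives X = 0.552.

X = 0.552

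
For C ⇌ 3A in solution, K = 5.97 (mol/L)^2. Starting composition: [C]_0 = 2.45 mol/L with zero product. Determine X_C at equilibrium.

X = 0.296

Let X = conversion of C; extent ξ = 2.45·X mol/L.
Concentrations: [C] = 2.45 − 2.45X; [A] = 7.35X.
K = [A]^3 / ([C]).
Setting equal to 5.97 and solving for X on (0,1) gives X = 0.296.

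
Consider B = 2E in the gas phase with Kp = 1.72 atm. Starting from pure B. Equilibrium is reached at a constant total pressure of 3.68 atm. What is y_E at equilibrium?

Basis: 1 mol B initially; let X = conversion of B. Extent ξ = X.
Moles: n_B = 1 − X; n_E = 2X.
n_T = Σnᵢ = 1 + X.
Mole fractions y_i = n_i/n_T; Kp = p_E^2 / (p_B) with p_i = y_i·P.
Substituting and setting equal to 1.72 atm gives a polynomial in X; the root in (0,1) is X = 0.323.
Then n_E = 0.647, n_T = 1.32, so y_E = 0.489.

y_E = 0.489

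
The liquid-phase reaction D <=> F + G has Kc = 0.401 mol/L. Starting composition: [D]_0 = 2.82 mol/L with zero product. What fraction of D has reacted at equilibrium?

Let X = conversion of D; extent ξ = 2.82·X mol/L.
Concentrations: [D] = 2.82 − 2.82X; [F] = 2.82X; [G] = 2.82X.
Kc = [F] [G] / ([D]).
This equals 0.401 at X = 0.313 (the root in 0 < X < 1).

X = 0.313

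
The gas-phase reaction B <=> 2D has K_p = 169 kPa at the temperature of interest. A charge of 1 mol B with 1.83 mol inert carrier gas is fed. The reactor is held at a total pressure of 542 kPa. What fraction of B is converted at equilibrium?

Basis: 1 mol B initially; let X = conversion of B. Extent ξ = X.
Mole table: n_B = 1 − X; n_D = 2X; n_I = 1.83 (inert).
n_T = Σnᵢ = 2.83 + X.
With p_i = (n_i/n_T)P, K_p = p_D^2 / (p_B).
Substituting and setting equal to 169 kPa gives a polynomial in X; the root in (0,1) is X = 0.391.

X = 0.391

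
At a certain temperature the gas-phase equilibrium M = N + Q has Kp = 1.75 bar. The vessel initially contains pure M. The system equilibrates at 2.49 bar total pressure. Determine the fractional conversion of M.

X = 0.642

Basis: 1 mol M initially; let X = conversion of M. Extent ξ = X.
At extent ξ: n_M = 1 − X; n_N = X; n_Q = X.
Summing: n_T = 1 + X.
With p_i = (n_i/n_T)P, Kp = p_N p_Q / (p_M).
Setting this equal to 1.75 bar and taking the physical root (0 < X < 1) gives X = 0.642.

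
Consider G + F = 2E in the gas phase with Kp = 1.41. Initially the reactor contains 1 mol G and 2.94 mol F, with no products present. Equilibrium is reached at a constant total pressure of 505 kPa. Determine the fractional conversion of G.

Take 1 mol G as basis and let X be its fractional conversion, so ξ = X.
Species balance: n_G = 1 − X; n_F = 2.94 − X; n_E = 2X.
Total moles n_T = 3.94 (Δν = 0, constant).
y_i = n_i/n_T, p_i = y_i·P. Kp = p_E^2 / (p_G p_F).
Equating to 1.41 and solving on 0 < X < 1: X = 0.586.

X = 0.586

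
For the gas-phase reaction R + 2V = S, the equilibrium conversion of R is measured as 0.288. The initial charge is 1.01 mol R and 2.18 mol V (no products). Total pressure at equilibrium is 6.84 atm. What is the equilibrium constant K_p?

K_p = 0.023 atm^-2

Basis: 1.01 mol R initially; let X = conversion of R. Extent ξ = 1.01X.
Species balance: n_R = 1.01 − 1.01X; n_V = 2.18 − 2.02X; n_S = 1.01X.
Total moles n_T = 3.19 − 2.02X.
At X = 0.288: n_R = 0.719, n_V = 1.6, n_S = 0.291, n_T = 2.61.
p_i = (n_i/n_T)·P. K_p = p_S / (p_R p_V^2) = 0.023 atm^-2.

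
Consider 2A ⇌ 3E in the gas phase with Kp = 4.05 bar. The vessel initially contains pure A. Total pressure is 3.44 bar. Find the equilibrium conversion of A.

X = 0.486

Take 1 mol A as basis and let X be its fractional conversion, so ξ = 0.5X.
Moles: n_A = 1 − X; n_E = 1.5X.
n_T = Σnᵢ = 1 + 0.5X.
y_i = n_i/n_T, p_i = y_i·P. Kp = p_E^3 / (p_A^2).
Equating to 4.05 bar and solving on 0 < X < 1: X = 0.486.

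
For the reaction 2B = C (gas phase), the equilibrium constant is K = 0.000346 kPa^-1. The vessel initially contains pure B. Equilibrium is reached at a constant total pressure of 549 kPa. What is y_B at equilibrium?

Basis: 1 mol B initially; let X = conversion of B. Extent ξ = 0.5X.
Mole table: n_B = 1 − X; n_C = 0.5X.
n_T = Σnᵢ = 1 − 0.5X.
y_i = n_i/n_T, p_i = y_i·P. K = p_C / (p_B^2).
Setting this equal to 0.000346 kPa^-1 and taking the physical root (0 < X < 1) gives X = 0.246.
Then n_B = 0.754, n_T = 0.877, so y_B = 0.860.

y_B = 0.860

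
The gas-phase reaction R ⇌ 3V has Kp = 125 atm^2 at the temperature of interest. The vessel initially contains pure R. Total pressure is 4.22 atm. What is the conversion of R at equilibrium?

X = 0.744

Let X = conversion of R (basis 1 mol R); extent of reaction ξ = X.
At extent ξ: n_R = 1 − X; n_V = 3X.
Summing: n_T = 1 + 2X.
With p_i = (n_i/n_T)P, Kp = p_V^3 / (p_R).
Equating to 125 atm^2 and solving on 0 < X < 1: X = 0.744.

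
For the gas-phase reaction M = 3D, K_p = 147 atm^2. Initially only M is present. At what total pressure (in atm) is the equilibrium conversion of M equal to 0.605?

P = 6.89 atm

Let X = conversion of M (basis 1 mol M); extent of reaction ξ = X.
At extent ξ: n_M = 1 − X; n_D = 3X.
n_T = Σnᵢ = 1 + 2X.
K_p = p_D^3 / (p_M) with p_i = (n_i/n_T)·P.
At X = 0.605: the mole-fraction product g(X) = Π y_i^ν_i = 3.099. Since K_p = g(X)·P^{2}, P = (K_p/g)^(1/2) = (147/3.099)^(1/2) = 6.89 atm.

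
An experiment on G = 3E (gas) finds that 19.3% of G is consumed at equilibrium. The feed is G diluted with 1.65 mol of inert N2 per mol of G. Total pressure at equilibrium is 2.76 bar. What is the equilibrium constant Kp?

Basis: 1 mol G initially; let X = conversion of G. Extent ξ = X.
At extent ξ: n_G = 1 − X; n_E = 3X; n_I = 1.65 (inert).
Summing: n_T = 2.65 + 2X.
At X = 0.193: n_G = 0.807, n_E = 0.579, n_T = 3.04.
p_i = (n_i/n_T)·P. Kp = p_E^3 / (p_G) = 0.199 bar^2.

Kp = 0.199 bar^2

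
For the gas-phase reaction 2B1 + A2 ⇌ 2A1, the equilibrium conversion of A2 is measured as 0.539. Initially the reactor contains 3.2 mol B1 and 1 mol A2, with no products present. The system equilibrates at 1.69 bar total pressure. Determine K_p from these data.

Basis: 1 mol A2 initially; let X = conversion of A2. Extent ξ = X.
Moles: n_B1 = 3.2 − 2X; n_A2 = 1 − X; n_A1 = 2X.
Summing: n_T = 4.2 − X.
At X = 0.539: n_B1 = 2.12, n_A2 = 0.461, n_A1 = 1.08, n_T = 3.66.
p_i = (n_i/n_T)·P. K_p = p_A1^2 / (p_B1^2 p_A2) = 1.21 bar^-1.

K_p = 1.21 bar^-1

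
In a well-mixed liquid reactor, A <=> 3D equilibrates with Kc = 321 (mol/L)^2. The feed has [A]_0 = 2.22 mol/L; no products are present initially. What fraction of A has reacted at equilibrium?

Let X = conversion of A; extent ξ = 2.22·X mol/L.
Concentrations: [A] = 2.22 − 2.22X; [D] = 6.66X.
Kc = [D]^3 / ([A]).
This equals 321 at X = 0.793 (the root in 0 < X < 1).

X = 0.793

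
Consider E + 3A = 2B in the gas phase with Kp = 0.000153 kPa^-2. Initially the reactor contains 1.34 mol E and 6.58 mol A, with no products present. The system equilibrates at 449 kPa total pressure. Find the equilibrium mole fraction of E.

y_E = 0.033

Take 1.34 mol E as basis and let X be its fractional conversion, so ξ = 1.34X.
Mole table: n_E = 1.34 − 1.34X; n_A = 6.58 − 4.02X; n_B = 2.68X.
n_T = Σnᵢ = 7.92 − 2.68X.
Mole fractions y_i = n_i/n_T; Kp = p_B^2 / (p_E p_A^3) with p_i = y_i·P.
Setting this equal to 0.000153 kPa^-2 and taking the physical root (0 < X < 1) gives X = 0.864.
Then n_E = 0.182, n_T = 5.6, so y_E = 0.033.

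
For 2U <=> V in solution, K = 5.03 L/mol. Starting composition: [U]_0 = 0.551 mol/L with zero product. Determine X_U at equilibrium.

X = 0.656

Let X = conversion of U; extent ξ = 0.551X/2 mol/L.
Concentrations: [U] = 0.551 − 0.551X; [V] = 0.276X.
K = [V] / ([U]^2).
Equating to 5.03 L/mol: the physical root is X = 0.656.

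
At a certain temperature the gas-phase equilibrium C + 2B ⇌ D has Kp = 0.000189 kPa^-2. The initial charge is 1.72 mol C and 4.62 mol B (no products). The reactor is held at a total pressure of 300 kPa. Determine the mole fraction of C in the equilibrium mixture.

Let X = conversion of C (basis 1.72 mol C); extent of reaction ξ = 1.72X.
Moles: n_C = 1.72 − 1.72X; n_B = 4.62 − 3.44X; n_D = 1.72X.
Total moles n_T = 6.34 − 3.44X.
With p_i = (n_i/n_T)P, Kp = p_D / (p_C p_B^2).
Equating to 0.000189 kPa^-2 and solving on 0 < X < 1: X = 0.817.
Then n_C = 0.314, n_T = 3.53, so y_C = 0.089.

y_C = 0.089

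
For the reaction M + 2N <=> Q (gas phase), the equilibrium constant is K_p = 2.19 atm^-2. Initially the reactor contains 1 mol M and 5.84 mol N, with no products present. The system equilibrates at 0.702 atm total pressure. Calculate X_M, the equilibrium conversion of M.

X = 0.428

Take 1 mol M as basis and let X be its fractional conversion, so ξ = X.
Species balance: n_M = 1 − X; n_N = 5.84 − 2X; n_Q = X.
Summing: n_T = 6.84 − 2X.
y_i = n_i/n_T, p_i = y_i·P. K_p = p_Q / (p_M p_N^2).
This yields a degree-3 equation in X; solving on (0,1), X = 0.428.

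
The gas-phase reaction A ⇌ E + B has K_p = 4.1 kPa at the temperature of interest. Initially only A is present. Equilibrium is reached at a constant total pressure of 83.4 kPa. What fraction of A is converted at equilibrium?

Basis: 1 mol A initially; let X = conversion of A. Extent ξ = X.
Mole table: n_A = 1 − X; n_E = X; n_B = X.
n_T = Σnᵢ = 1 + X.
y_i = n_i/n_T, p_i = y_i·P. K_p = p_E p_B / (p_A).
Setting this equal to 4.1 kPa and taking the physical root (0 < X < 1) gives X = 0.216.

X = 0.216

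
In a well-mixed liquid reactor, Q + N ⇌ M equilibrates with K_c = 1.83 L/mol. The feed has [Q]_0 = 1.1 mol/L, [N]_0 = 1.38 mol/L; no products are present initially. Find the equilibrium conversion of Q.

X = 0.577

Let X = conversion of Q; extent ξ = 1.1·X mol/L.
Concentrations: [Q] = 1.1 − 1.1X; [N] = 1.38 − 1.1X; [M] = 1.1X.
K_c = [M] / ([Q] [N]).
This equals 1.83 at X = 0.577 (the root in 0 < X < 1).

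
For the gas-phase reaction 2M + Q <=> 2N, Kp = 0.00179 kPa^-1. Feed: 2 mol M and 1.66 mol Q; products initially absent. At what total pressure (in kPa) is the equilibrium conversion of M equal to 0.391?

P = 593 kPa

Let X = conversion of M (basis 2 mol M); extent of reaction ξ = X.
Mole table: n_M = 2 − 2X; n_Q = 1.66 − X; n_N = 2X.
Total moles n_T = 3.66 − X.
Kp = p_N^2 / (p_M^2 p_Q) with p_i = (n_i/n_T)·P.
At X = 0.391: the mole-fraction product g(X) = Π y_i^ν_i = 1.062. Since Kp = g(X)·P^{-1}, P = (g/Kp)^(1/1) = (1.062/0.00179)^(1/1) = 593 kPa.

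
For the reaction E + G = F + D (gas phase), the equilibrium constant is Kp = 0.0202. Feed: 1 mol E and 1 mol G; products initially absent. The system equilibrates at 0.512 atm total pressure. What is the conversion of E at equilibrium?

Take 1 mol E as basis and let X be its fractional conversion, so ξ = X.
Species balance: n_E = 1 − X; n_G = 1 − X; n_F = X; n_D = X.
n_T stays at 2 (no change in mole number).
With p_i = (n_i/n_T)P, Kp = p_F p_D / (p_E p_G).
Substituting and setting equal to 0.0202 gives a polynomial in X; the root in (0,1) is X = 0.124.

X = 0.124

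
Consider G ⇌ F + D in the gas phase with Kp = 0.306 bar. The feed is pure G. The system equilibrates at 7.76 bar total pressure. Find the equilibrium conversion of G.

X = 0.195

Basis: 1 mol G initially; let X = conversion of G. Extent ξ = X.
Moles: n_G = 1 − X; n_F = X; n_D = X.
Total moles n_T = 1 + X.
With p_i = (n_i/n_T)P, Kp = p_F p_D / (p_G).
Setting this equal to 0.306 bar and taking the physical root (0 < X < 1) gives X = 0.195.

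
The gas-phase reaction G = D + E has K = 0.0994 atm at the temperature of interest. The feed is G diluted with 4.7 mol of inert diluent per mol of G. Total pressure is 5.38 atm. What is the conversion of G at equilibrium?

Basis: 1 mol G initially; let X = conversion of G. Extent ξ = X.
Mole table: n_G = 1 − X; n_D = X; n_E = X; n_I = 4.7 (inert).
Summing: n_T = 5.7 + X.
With p_i = (n_i/n_T)P, K = p_D p_E / (p_G).
Equating to 0.0994 atm and solving on 0 < X < 1: X = 0.282.

X = 0.282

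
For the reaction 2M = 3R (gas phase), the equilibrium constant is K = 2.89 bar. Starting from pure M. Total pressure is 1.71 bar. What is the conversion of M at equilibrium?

X = 0.523

Take 1 mol M as basis and let X be its fractional conversion, so ξ = 0.5X.
At extent ξ: n_M = 1 − X; n_R = 1.5X.
Summing: n_T = 1 + 0.5X.
With p_i = (n_i/n_T)P, K = p_R^3 / (p_M^2).
Setting this equal to 2.89 bar and taking the physical root (0 < X < 1) gives X = 0.523.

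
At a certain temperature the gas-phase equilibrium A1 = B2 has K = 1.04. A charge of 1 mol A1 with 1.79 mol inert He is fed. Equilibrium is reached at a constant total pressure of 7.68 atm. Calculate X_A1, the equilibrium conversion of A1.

X = 0.510

Take 1 mol A1 as basis and let X be its fractional conversion, so ξ = X.
Species balance: n_A1 = 1 − X; n_B2 = X; n_I = 1.79 (inert).
n_T stays at 2.79 (no change in mole number).
y_i = n_i/n_T, p_i = y_i·P. K = p_B2 / (p_A1).
Substituting and setting equal to 1.04 gives a polynomial in X; the root in (0,1) is X = 0.510.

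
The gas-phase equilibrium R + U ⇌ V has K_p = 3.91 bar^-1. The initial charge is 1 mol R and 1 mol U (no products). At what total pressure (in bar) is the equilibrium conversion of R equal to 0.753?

Let X = conversion of R (basis 1 mol R); extent of reaction ξ = X.
Mole table: n_R = 1 − X; n_U = 1 − X; n_V = X.
Total moles n_T = 2 − X.
K_p = p_V / (p_R p_U) with p_i = (n_i/n_T)·P.
At X = 0.753: the mole-fraction product g(X) = Π y_i^ν_i = 15.39. Since K_p = g(X)·P^{-1}, P = (g/K_p)^(1/1) = (15.39/3.91)^(1/1) = 3.94 bar.

P = 3.94 bar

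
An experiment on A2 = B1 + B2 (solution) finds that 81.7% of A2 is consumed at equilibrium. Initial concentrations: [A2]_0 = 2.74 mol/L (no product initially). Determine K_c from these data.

Let X = conversion of A2.
Concentrations: [A2] = 2.74 − 2.74X; [B1] = 2.74X; [B2] = 2.74X.
At X = 0.817: [A2] = 0.501, [B1] = 2.24, [B2] = 2.24.
K_c = [B1] [B2] / ([A2]) = 9.99 mol/L.

K_c = 9.99 mol/L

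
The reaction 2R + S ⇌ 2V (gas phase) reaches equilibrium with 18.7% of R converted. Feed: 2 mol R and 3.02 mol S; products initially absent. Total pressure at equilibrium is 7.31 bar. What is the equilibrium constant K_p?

Basis: 2 mol R initially; let X = conversion of R. Extent ξ = X.
At extent ξ: n_R = 2 − 2X; n_S = 3.02 − X; n_V = 2X.
Summing: n_T = 5.02 − X.
At X = 0.187: n_R = 1.63, n_S = 2.83, n_V = 0.374, n_T = 4.83.
p_i = (n_i/n_T)·P. K_p = p_V^2 / (p_R^2 p_S) = 0.0123 bar^-1.

K_p = 0.0123 bar^-1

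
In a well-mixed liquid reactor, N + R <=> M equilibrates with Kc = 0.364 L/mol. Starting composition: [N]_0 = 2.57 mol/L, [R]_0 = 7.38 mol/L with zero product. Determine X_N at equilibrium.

X = 0.673

Let X = conversion of N; extent ξ = 2.57·X mol/L.
Concentrations: [N] = 2.57 − 2.57X; [R] = 7.38 − 2.57X; [M] = 2.57X.
Kc = [M] / ([N] [R]).
Setting equal to 0.364 and solving for X on (0,1) gives X = 0.673.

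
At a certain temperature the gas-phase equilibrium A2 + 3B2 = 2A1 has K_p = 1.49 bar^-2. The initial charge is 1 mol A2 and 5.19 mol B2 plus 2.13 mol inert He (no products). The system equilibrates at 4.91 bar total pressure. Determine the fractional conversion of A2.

Take 1 mol A2 as basis and let X be its fractional conversion, so ξ = X.
At extent ξ: n_A2 = 1 − X; n_B2 = 5.19 − 3X; n_A1 = 2X; n_I = 2.13 (inert).
n_T = Σnᵢ = 8.32 − 2X.
With p_i = (n_i/n_T)P, K_p = p_A1^2 / (p_A2 p_B2^3).
Setting this equal to 1.49 bar^-2 and taking the physical root (0 < X < 1) gives X = 0.828.

X = 0.828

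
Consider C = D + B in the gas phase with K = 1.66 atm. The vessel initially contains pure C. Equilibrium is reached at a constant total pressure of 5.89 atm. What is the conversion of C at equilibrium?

Let X = conversion of C (basis 1 mol C); extent of reaction ξ = X.
Mole table: n_C = 1 − X; n_D = X; n_B = X.
n_T = Σnᵢ = 1 + X.
Mole fractions y_i = n_i/n_T; K = p_D p_B / (p_C) with p_i = y_i·P.
Equating to 1.66 atm and solving on 0 < X < 1: X = 0.469.

X = 0.469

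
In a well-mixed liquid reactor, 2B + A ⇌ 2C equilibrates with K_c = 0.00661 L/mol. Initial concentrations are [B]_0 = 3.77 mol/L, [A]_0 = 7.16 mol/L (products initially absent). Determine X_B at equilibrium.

Let X = conversion of B; extent ξ = 3.77X/2 mol/L.
Concentrations: [B] = 3.77 − 3.77X; [A] = 7.16 − 1.89X; [C] = 3.77X.
K_c = [C]^2 / ([B]^2 [A]).
Equating to 0.00661 L/mol: the physical root is X = 0.175.

X = 0.175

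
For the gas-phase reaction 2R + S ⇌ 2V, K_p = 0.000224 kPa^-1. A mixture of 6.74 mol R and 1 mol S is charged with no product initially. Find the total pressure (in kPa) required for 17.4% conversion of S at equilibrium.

P = 121 kPa

Basis: 1 mol S initially; let X = conversion of S. Extent ξ = X.
Mole table: n_R = 6.74 − 2X; n_S = 1 − X; n_V = 2X.
n_T = Σnᵢ = 7.74 − X.
K_p = p_V^2 / (p_R^2 p_S) with p_i = (n_i/n_T)·P.
At X = 0.174: the mole-fraction product g(X) = Π y_i^ν_i = 0.02715. Since K_p = g(X)·P^{-1}, P = (g/K_p)^(1/1) = (0.02715/0.000224)^(1/1) = 121 kPa.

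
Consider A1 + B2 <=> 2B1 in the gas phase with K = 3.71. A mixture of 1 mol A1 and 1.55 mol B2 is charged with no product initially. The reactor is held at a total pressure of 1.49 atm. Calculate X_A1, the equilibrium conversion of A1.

Basis: 1 mol A1 initially; let X = conversion of A1. Extent ξ = X.
Species balance: n_A1 = 1 − X; n_B2 = 1.55 − X; n_B1 = 2X.
Total moles n_T = 2.55 (Δν = 0, constant).
Mole fractions y_i = n_i/n_T; K = p_B1^2 / (p_A1 p_B2) with p_i = y_i·P.
This yields a degree-2 equation in X; solving on (0,1), X = 0.597.

X = 0.597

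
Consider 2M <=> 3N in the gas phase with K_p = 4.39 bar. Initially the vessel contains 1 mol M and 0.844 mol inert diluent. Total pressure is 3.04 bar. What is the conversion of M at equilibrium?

Let X = conversion of M (basis 1 mol M); extent of reaction ξ = 0.5X.
At extent ξ: n_M = 1 − X; n_N = 1.5X; n_I = 0.844 (inert).
n_T = Σnᵢ = 1.84 + 0.5X.
y_i = n_i/n_T, p_i = y_i·P. K_p = p_N^3 / (p_M^2).
This yields a degree-3 equation in X; solving on (0,1), X = 0.560.

X = 0.560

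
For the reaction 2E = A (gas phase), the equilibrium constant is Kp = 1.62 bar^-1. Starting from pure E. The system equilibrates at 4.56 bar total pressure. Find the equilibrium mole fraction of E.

Let X = conversion of E (basis 1 mol E); extent of reaction ξ = 0.5X.
Mole table: n_E = 1 − X; n_A = 0.5X.
Summing: n_T = 1 − 0.5X.
Mole fractions y_i = n_i/n_T; Kp = p_A / (p_E^2) with p_i = y_i·P.
Setting this equal to 1.62 bar^-1 and taking the physical root (0 < X < 1) gives X = 0.819.
Then n_E = 0.181, n_T = 0.59, so y_E = 0.306.

y_E = 0.306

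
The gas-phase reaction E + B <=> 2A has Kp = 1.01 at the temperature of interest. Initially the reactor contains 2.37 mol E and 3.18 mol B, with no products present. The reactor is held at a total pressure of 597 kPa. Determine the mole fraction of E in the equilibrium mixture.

Basis: 2.37 mol E initially; let X = conversion of E. Extent ξ = 2.37X.
Species balance: n_E = 2.37 − 2.37X; n_B = 3.18 − 2.37X; n_A = 4.74X.
Since Δν = 0, n_T = 5.55 throughout.
y_i = n_i/n_T, p_i = y_i·P. Kp = p_A^2 / (p_E p_B).
Equating to 1.01 and solving on 0 < X < 1: X = 0.385.
Then n_E = 1.46, n_T = 5.55, so y_E = 0.262.

y_E = 0.262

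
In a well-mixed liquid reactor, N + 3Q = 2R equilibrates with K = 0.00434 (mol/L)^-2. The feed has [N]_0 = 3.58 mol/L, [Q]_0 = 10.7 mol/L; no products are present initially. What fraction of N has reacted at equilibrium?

X = 0.299

Let X = conversion of N; extent ξ = 3.58·X mol/L.
Concentrations: [N] = 3.58 − 3.58X; [Q] = 10.7 − 10.7X; [R] = 7.16X.
K = [R]^2 / ([N] [Q]^3).
Equating to 0.00434 (mol/L)^-2: the physical root is X = 0.299.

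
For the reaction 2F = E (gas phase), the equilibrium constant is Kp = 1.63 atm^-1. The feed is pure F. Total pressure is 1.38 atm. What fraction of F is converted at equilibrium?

X = 0.684

Let X = conversion of F (basis 1 mol F); extent of reaction ξ = 0.5X.
Species balance: n_F = 1 − X; n_E = 0.5X.
Summing: n_T = 1 − 0.5X.
y_i = n_i/n_T, p_i = y_i·P. Kp = p_E / (p_F^2).
This yields a degree-2 equation in X; solving on (0,1), X = 0.684.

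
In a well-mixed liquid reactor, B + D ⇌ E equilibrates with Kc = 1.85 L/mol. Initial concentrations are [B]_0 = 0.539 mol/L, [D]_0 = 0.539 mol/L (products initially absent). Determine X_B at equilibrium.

Let X = conversion of B; extent ξ = 0.539·X mol/L.
Concentrations: [B] = 0.539 − 0.539X; [D] = 0.539 − 0.539X; [E] = 0.539X.
Kc = [E] / ([B] [D]).
Equating to 1.85 L/mol: the physical root is X = 0.381.

X = 0.381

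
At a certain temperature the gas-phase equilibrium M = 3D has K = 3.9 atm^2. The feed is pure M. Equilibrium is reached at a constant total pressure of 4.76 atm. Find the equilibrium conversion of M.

X = 0.217

Take 1 mol M as basis and let X be its fractional conversion, so ξ = X.
Mole table: n_M = 1 − X; n_D = 3X.
n_T = Σnᵢ = 1 + 2X.
Mole fractions y_i = n_i/n_T; K = p_D^3 / (p_M) with p_i = y_i·P.
Substituting and setting equal to 3.9 atm^2 gives a polynomial in X; the root in (0,1) is X = 0.217.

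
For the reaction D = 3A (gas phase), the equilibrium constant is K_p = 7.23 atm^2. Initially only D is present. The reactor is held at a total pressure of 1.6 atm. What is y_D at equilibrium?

y_D = 0.189

Take 1 mol D as basis and let X be its fractional conversion, so ξ = X.
At extent ξ: n_D = 1 − X; n_A = 3X.
Summing: n_T = 1 + 2X.
y_i = n_i/n_T, p_i = y_i·P. K_p = p_A^3 / (p_D).
Equating to 7.23 atm^2 and solving on 0 < X < 1: X = 0.589.
Then n_D = 0.411, n_T = 2.18, so y_D = 0.189.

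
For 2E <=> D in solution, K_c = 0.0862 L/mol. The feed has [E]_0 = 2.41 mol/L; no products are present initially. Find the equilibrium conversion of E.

Let X = conversion of E; extent ξ = 2.41X/2 mol/L.
Concentrations: [E] = 2.41 − 2.41X; [D] = 1.21X.
K_c = [D] / ([E]^2).
Solving K_c = 0.0862 for X ∈ (0,1): X = 0.240.

X = 0.240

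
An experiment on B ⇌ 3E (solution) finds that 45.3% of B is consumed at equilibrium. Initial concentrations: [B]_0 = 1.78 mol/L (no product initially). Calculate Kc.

Let X = conversion of B.
Concentrations: [B] = 1.78 − 1.78X; [E] = 5.34X.
At X = 0.453: [B] = 0.974, [E] = 2.42.
Kc = [E]^3 / ([B]) = 14.5 (mol/L)^2.

Kc = 14.5 (mol/L)^2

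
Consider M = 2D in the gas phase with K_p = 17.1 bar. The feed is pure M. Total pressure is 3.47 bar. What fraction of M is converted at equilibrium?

X = 0.743

Basis: 1 mol M initially; let X = conversion of M. Extent ξ = X.
Species balance: n_M = 1 − X; n_D = 2X.
Total moles n_T = 1 + X.
Mole fractions y_i = n_i/n_T; K_p = p_D^2 / (p_M) with p_i = y_i·P.
Substituting and setting equal to 17.1 bar gives a polynomial in X; the root in (0,1) is X = 0.743.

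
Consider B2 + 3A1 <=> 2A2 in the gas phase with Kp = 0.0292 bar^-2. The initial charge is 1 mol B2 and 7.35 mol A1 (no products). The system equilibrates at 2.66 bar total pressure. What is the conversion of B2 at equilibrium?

X = 0.370

Let X = conversion of B2 (basis 1 mol B2); extent of reaction ξ = X.
Species balance: n_B2 = 1 − X; n_A1 = 7.35 − 3X; n_A2 = 2X.
Total moles n_T = 8.35 − 2X.
y_i = n_i/n_T, p_i = y_i·P. Kp = p_A2^2 / (p_B2 p_A1^3).
Equating to 0.0292 bar^-2 and solving on 0 < X < 1: X = 0.370.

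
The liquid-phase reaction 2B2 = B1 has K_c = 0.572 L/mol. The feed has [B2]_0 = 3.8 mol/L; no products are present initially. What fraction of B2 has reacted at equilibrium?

Let X = conversion of B2; extent ξ = 3.8X/2 mol/L.
Concentrations: [B2] = 3.8 − 3.8X; [B1] = 1.9X.
K_c = [B1] / ([B2]^2).
Solving K_c = 0.572 for X ∈ (0,1): X = 0.622.

X = 0.622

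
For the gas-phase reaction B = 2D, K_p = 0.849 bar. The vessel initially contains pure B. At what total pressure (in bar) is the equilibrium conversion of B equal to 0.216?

Basis: 1 mol B initially; let X = conversion of B. Extent ξ = X.
Species balance: n_B = 1 − X; n_D = 2X.
n_T = Σnᵢ = 1 + X.
K_p = p_D^2 / (p_B) with p_i = (n_i/n_T)·P.
At X = 0.216: the mole-fraction product g(X) = Π y_i^ν_i = 0.1958. Since K_p = g(X)·P^{1}, P = (K_p/g)^(1/1) = (0.849/0.1958)^(1/1) = 4.34 bar.

P = 4.34 bar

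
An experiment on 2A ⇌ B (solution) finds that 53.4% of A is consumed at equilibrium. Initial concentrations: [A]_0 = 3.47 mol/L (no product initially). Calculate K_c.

Let X = conversion of A.
Concentrations: [A] = 3.47 − 3.47X; [B] = 1.74X.
At X = 0.534: [A] = 1.62, [B] = 0.926.
K_c = [B] / ([A]^2) = 0.354 L/mol.

K_c = 0.354 L/mol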